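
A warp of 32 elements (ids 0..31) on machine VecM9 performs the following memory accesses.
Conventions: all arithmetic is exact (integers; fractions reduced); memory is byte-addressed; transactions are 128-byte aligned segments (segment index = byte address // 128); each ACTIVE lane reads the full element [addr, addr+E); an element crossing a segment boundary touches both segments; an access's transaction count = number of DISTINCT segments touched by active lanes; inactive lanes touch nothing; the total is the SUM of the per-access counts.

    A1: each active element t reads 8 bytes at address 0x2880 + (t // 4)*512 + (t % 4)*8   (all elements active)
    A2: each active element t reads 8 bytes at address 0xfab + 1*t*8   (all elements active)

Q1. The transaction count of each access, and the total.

A1: 8 transactions
A2: 3 transactions

Answer: 8,3; total 11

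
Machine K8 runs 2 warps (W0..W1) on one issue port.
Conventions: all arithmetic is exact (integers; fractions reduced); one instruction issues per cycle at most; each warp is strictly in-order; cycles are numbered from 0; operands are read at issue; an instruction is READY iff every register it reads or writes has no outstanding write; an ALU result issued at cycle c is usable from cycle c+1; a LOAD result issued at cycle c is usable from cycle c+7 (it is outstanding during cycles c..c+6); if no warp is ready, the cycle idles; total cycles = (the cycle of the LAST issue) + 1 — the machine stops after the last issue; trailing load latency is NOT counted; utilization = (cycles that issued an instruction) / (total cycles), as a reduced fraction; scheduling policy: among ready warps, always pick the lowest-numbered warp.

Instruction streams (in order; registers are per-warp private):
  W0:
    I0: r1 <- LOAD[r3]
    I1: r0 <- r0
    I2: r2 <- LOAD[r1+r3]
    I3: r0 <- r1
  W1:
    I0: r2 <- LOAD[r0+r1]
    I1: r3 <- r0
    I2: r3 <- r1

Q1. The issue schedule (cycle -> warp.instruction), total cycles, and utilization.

cycle 0: W0.I0
cycle 1: W0.I1
cycle 2: W1.I0
cycle 3: W1.I1
cycle 4: W1.I2
cycle 5: idle
cycle 6: idle
cycle 7: W0.I2
cycle 8: W0.I3

Answer: 9 cycles, utilization 7/9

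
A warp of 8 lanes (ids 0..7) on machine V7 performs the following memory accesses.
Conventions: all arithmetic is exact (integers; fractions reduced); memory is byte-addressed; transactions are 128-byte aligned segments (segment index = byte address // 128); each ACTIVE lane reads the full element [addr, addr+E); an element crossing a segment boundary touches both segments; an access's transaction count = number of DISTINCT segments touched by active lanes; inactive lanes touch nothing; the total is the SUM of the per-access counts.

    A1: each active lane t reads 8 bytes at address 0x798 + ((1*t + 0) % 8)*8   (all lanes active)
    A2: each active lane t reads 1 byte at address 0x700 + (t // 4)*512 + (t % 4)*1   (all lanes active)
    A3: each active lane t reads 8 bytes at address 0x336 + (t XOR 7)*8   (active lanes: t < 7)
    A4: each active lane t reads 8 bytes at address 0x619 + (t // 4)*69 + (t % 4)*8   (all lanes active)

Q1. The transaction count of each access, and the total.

A1: 1 transaction
A2: 2 transactions
A3: 1 transaction
A4: 1 transaction

Answer: 1,2,1,1; total 5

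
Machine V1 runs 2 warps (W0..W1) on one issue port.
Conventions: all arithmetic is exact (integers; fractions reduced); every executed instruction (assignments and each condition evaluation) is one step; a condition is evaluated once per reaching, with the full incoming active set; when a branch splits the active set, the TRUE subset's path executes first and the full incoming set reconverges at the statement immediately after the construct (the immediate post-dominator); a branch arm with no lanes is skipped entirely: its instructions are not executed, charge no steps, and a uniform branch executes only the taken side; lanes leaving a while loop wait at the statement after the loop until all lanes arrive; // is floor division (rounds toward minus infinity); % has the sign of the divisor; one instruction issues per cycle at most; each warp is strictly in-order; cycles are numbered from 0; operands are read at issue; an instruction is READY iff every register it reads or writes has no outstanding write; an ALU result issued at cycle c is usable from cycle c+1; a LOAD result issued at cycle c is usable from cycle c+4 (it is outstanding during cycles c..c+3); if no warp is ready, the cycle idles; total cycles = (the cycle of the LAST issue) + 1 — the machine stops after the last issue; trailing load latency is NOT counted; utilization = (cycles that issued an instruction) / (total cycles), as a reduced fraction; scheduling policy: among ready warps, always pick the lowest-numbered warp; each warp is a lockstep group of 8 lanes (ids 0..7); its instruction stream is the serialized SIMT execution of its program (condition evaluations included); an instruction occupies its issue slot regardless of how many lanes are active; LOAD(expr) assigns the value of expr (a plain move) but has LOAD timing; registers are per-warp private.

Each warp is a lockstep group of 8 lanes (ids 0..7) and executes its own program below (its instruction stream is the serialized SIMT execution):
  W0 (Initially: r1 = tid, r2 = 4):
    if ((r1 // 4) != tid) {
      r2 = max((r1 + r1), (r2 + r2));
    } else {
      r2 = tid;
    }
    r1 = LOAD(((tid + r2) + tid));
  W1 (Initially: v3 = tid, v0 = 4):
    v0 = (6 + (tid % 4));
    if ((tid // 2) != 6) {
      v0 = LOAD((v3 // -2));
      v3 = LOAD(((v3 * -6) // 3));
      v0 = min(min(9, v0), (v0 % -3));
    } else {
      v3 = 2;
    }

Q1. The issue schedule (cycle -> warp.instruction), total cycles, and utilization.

cycle 0: W0.I0
cycle 1: W0.I1
cycle 2: W0.I2
cycle 3: W0.I3
cycle 4: W1.I0
cycle 5: W1.I1
cycle 6: W1.I2
cycle 7: W1.I3
cycle 8: idle
cycle 9: idle
cycle 10: W1.I4

Answer: 11 cycles, utilization 9/11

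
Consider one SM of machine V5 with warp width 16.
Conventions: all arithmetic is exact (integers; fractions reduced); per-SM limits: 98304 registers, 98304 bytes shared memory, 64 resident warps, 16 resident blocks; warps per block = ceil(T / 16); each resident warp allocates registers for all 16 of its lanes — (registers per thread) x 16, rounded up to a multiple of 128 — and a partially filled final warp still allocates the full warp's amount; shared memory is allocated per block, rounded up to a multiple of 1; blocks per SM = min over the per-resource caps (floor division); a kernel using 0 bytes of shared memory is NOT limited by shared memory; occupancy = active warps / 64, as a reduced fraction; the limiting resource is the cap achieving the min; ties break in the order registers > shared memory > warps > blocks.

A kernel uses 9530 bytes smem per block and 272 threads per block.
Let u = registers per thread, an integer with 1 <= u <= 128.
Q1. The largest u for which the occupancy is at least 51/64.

Answer: u = 120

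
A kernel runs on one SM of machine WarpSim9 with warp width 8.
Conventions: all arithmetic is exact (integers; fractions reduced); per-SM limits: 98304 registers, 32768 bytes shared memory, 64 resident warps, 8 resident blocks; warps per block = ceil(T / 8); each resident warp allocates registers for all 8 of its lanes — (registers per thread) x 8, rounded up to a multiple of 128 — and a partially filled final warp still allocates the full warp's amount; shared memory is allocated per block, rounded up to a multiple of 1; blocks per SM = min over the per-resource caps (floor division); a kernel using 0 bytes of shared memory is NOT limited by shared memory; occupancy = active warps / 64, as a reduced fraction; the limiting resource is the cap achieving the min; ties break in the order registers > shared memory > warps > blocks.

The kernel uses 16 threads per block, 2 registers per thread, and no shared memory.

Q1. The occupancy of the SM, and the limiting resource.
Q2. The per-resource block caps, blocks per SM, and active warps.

Answer: occupancy 1/4, limited by blocks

registers: 384 blocks
shared memory: no limit (kernel uses none)
warps: 32 blocks
blocks: 8 blocks

Answer: 8 blocks, 16 active warps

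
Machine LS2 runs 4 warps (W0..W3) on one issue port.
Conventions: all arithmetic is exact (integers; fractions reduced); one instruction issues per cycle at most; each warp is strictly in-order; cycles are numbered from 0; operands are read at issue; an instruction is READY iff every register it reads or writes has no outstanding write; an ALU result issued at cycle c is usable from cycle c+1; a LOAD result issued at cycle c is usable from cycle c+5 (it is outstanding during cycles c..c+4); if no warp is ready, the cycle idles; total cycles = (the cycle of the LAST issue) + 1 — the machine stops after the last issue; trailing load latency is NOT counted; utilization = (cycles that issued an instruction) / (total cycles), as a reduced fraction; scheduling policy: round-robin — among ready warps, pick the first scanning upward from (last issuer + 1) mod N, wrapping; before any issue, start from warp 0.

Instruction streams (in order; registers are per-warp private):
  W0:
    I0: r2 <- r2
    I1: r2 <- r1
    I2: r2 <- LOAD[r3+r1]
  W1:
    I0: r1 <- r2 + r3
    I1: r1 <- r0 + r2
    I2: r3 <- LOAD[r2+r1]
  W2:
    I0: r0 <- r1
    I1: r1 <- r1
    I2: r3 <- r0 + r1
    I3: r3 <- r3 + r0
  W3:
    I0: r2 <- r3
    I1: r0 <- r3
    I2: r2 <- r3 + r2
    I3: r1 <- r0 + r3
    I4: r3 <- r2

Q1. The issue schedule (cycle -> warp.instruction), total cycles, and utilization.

cycle 0: W0.I0
cycle 1: W1.I0
cycle 2: W2.I0
cycle 3: W3.I0
cycle 4: W0.I1
cycle 5: W1.I1
cycle 6: W2.I1
cycle 7: W3.I1
cycle 8: W0.I2
cycle 9: W1.I2
cycle 10: W2.I2
cycle 11: W3.I2
cycle 12: W2.I3
cycle 13: W3.I3
cycle 14: W3.I4

Answer: 15 cycles, utilization 1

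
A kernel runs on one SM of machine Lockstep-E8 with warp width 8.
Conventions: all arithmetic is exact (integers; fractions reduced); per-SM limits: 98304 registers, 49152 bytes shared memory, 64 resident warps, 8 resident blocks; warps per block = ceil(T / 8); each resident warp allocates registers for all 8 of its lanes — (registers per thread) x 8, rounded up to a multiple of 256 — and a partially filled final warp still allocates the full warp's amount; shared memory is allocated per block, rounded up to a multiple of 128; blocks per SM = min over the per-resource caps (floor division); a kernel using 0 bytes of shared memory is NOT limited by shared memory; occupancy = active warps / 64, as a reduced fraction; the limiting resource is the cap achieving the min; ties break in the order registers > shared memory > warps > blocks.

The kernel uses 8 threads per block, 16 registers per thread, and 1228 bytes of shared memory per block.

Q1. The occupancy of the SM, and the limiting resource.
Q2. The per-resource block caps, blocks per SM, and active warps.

Answer: occupancy 1/8, limited by blocks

registers: 384 blocks
shared memory: 38 blocks
warps: 64 blocks
blocks: 8 blocks

Answer: 8 blocks, 8 active warps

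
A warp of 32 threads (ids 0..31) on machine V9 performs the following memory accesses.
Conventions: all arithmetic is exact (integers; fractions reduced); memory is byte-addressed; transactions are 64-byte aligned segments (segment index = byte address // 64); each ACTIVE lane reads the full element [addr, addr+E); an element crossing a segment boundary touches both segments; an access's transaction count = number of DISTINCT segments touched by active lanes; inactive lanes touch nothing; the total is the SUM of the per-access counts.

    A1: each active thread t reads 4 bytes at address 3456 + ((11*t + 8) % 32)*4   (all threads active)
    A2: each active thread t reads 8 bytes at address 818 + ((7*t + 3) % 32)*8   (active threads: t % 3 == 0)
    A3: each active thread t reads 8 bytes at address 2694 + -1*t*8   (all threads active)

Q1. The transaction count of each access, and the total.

A1: 2 transactions
A2: 4 transactions
A3: 5 transactions

Answer: 2,4,5; total 11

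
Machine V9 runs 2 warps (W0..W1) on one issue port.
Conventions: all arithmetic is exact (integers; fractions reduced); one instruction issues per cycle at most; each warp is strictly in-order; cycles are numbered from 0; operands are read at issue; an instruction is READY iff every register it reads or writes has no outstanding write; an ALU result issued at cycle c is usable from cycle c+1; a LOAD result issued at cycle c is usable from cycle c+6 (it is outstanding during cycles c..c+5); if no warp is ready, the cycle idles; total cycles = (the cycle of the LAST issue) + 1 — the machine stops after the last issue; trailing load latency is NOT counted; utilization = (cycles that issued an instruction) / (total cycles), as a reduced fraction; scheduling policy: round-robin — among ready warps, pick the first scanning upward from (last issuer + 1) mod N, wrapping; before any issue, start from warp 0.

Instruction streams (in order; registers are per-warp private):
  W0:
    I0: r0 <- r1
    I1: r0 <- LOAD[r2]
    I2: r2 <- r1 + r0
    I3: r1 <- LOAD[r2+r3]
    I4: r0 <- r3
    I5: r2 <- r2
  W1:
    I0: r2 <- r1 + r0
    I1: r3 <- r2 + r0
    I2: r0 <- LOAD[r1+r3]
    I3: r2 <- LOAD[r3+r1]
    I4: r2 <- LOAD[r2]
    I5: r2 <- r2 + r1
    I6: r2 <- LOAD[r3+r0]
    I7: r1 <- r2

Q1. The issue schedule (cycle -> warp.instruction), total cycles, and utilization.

cycle 0: W0.I0
cycle 1: W1.I0
cycle 2: W0.I1
cycle 3: W1.I1
cycle 4: W1.I2
cycle 5: W1.I3
cycle 6: idle
cycle 7: idle
cycle 8: W0.I2
cycle 9: W0.I3
cycle 10: W0.I4
cycle 11: W1.I4
cycle 12: W0.I5
cycle 13: idle
cycle 14: idle
cycle 15: idle
cycle 16: idle
cycle 17: W1.I5
cycle 18: W1.I6
cycle 19: idle
cycle 20: idle
cycle 21: idle
cycle 22: idle
cycle 23: idle
cycle 24: W1.I7

Answer: 25 cycles, utilization 14/25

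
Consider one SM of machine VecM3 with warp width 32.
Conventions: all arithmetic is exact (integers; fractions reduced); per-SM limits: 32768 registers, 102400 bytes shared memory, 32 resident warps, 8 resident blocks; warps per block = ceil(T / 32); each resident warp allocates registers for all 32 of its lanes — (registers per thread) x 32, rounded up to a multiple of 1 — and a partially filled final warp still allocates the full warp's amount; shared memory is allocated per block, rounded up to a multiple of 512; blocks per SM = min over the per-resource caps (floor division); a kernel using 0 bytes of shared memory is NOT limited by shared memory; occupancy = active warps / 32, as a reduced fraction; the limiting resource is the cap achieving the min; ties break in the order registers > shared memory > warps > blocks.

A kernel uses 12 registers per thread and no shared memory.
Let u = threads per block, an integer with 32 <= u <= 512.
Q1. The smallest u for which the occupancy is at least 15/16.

Answer: u = 97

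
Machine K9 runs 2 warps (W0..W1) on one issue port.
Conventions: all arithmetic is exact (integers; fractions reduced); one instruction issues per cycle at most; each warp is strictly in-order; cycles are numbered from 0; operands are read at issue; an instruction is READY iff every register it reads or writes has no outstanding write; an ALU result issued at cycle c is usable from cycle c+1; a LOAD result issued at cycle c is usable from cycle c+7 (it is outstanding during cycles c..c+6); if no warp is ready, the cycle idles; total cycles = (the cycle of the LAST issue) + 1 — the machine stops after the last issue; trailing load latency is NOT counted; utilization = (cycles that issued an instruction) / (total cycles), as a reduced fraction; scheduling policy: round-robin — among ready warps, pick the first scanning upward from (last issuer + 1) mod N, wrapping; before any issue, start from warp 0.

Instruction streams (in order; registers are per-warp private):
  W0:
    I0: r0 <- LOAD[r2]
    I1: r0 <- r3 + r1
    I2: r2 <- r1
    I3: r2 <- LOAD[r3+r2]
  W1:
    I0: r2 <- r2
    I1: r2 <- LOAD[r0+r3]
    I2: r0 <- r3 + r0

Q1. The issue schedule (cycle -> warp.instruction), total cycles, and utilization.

cycle 0: W0.I0
cycle 1: W1.I0
cycle 2: W1.I1
cycle 3: W1.I2
cycle 4: idle
cycle 5: idle
cycle 6: idle
cycle 7: W0.I1
cycle 8: W0.I2
cycle 9: W0.I3

Answer: 10 cycles, utilization 7/10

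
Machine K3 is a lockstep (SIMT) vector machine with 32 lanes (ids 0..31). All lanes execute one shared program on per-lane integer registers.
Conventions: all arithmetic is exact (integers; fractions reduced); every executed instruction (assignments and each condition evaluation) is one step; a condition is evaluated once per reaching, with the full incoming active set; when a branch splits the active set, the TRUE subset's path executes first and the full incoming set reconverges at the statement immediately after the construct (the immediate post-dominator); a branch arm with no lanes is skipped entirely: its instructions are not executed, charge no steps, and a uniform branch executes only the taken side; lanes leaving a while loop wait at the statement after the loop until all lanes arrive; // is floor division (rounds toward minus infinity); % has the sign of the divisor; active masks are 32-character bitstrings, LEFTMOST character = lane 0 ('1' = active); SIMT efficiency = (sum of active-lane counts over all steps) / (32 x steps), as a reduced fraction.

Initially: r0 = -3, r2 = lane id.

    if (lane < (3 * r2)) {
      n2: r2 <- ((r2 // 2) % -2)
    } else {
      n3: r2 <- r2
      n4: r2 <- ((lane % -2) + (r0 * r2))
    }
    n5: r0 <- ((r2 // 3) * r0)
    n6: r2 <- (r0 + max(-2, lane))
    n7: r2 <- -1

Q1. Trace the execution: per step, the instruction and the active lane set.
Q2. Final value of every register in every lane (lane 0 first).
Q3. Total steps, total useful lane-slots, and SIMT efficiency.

step 0: eval (lane < (3 * r2))       11111111111111111111111111111111
step 1: r2 <- ((r2 // 2) % -2)       01111111111111111111111111111111
step 2: r2 <- r2                     10000000000000000000000000000000
step 3: r2 <- ((lane % -2) + (r0 * r2)) 10000000000000000000000000000000
step 4: r0 <- ((r2 // 3) * r0)       11111111111111111111111111111111
step 5: r2 <- (r0 + max(-2, lane))   11111111111111111111111111111111
step 6: r2 <- -1                     11111111111111111111111111111111

Answer: 7 steps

r0: 0,0,3,3,0,0,3,3,0,0,3,3,0,0,3,3,0,0,3,3,0,0,3,3,0,0,3,3,0,0,3,3
r2: -1,-1,-1,-1,-1,-1,-1,-1,-1,-1,-1,-1,-1,-1,-1,-1,-1,-1,-1,-1,-1,-1,-1,-1,-1,-1,-1,-1,-1,-1,-1,-1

steps = 7; useful = 161; efficiency = 161/224 = 23/32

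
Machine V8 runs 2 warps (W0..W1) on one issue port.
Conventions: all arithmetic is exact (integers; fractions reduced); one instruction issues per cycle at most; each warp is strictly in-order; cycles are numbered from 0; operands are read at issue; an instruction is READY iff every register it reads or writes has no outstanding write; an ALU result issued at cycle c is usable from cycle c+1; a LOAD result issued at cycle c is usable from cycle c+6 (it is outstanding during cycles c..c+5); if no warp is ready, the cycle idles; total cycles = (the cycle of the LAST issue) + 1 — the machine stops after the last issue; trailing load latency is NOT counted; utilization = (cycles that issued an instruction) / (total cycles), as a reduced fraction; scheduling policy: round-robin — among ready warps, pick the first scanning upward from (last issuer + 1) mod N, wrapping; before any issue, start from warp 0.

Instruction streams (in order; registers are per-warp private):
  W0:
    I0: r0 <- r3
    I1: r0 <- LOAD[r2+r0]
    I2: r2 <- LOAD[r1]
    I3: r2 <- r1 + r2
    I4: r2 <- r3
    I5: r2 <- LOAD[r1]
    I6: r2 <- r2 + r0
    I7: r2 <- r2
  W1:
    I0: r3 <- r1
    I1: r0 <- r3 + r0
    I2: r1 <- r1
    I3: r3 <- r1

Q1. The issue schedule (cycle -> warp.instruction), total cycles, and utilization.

cycle 0: W0.I0
cycle 1: W1.I0
cycle 2: W0.I1
cycle 3: W1.I1
cycle 4: W0.I2
cycle 5: W1.I2
cycle 6: W1.I3
cycle 7: idle
cycle 8: idle
cycle 9: idle
cycle 10: W0.I3
cycle 11: W0.I4
cycle 12: W0.I5
cycle 13: idle
cycle 14: idle
cycle 15: idle
cycle 16: idle
cycle 17: idle
cycle 18: W0.I6
cycle 19: W0.I7

Answer: 20 cycles, utilization 3/5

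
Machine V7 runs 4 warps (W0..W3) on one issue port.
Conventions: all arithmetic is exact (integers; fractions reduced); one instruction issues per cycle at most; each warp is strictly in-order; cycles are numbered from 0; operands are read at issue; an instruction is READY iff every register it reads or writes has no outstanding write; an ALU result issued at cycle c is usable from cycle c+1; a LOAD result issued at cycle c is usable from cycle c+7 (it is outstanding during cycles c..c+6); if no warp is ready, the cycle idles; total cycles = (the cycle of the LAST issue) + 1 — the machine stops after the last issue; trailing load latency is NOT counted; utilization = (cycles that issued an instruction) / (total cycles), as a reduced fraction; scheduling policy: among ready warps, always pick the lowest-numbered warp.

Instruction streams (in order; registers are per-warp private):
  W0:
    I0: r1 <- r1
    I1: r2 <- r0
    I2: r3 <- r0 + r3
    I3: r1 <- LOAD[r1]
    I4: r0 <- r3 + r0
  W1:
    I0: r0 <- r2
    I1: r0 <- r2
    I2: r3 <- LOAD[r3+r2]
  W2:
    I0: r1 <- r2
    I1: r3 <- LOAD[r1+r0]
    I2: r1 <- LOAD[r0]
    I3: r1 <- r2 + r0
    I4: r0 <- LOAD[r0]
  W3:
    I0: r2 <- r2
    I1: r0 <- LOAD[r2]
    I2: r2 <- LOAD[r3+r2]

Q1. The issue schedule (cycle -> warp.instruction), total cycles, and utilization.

cycle 0: W0.I0
cycle 1: W0.I1
cycle 2: W0.I2
cycle 3: W0.I3
cycle 4: W0.I4
cycle 5: W1.I0
cycle 6: W1.I1
cycle 7: W1.I2
cycle 8: W2.I0
cycle 9: W2.I1
cycle 10: W2.I2
cycle 11: W3.I0
cycle 12: W3.I1
cycle 13: W3.I2
cycle 14: idle
cycle 15: idle
cycle 16: idle
cycle 17: W2.I3
cycle 18: W2.I4

Answer: 19 cycles, utilization 16/19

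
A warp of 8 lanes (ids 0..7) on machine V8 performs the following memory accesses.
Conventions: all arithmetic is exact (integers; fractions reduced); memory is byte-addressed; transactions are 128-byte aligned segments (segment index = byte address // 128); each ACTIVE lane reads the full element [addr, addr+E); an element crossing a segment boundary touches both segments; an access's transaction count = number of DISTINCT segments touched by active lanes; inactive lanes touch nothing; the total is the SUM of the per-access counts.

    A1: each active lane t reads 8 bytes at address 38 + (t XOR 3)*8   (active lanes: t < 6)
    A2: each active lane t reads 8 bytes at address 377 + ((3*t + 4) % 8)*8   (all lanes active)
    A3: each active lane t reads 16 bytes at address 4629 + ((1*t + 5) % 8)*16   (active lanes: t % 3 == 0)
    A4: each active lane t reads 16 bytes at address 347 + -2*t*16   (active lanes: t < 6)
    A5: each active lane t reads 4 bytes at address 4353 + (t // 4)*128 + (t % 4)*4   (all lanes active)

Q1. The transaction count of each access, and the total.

A1: 1 transaction
A2: 2 transactions
A3: 1 transaction
A4: 2 transactions
A5: 2 transactions

Answer: 1,2,1,2,2; total 8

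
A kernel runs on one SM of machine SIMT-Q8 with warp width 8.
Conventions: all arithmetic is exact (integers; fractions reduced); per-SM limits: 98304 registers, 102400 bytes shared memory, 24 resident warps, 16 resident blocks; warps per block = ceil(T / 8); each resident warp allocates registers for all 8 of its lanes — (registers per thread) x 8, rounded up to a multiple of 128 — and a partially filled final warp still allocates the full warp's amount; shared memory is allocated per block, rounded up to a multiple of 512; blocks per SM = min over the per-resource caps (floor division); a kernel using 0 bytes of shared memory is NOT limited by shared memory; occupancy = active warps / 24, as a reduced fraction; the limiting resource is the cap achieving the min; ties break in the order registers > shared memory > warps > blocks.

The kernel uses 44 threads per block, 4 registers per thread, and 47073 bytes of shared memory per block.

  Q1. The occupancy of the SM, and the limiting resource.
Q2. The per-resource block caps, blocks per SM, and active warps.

Answer: occupancy 1/2, limited by shared memory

registers: 128 blocks
shared memory: 2 blocks
warps: 4 blocks
blocks: 16 blocks

Answer: 2 blocks, 12 active warps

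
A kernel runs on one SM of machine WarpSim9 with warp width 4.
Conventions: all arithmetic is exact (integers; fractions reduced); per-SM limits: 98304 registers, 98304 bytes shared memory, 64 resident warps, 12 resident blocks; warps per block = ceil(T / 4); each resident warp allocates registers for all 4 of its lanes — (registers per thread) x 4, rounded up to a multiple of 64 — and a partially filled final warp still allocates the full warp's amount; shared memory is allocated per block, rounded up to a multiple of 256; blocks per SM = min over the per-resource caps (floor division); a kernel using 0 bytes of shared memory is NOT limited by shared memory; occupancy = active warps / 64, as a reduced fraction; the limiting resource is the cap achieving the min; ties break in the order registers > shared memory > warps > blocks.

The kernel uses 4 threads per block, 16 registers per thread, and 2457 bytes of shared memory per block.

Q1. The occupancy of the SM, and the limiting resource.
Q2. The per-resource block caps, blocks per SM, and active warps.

Answer: occupancy 3/16, limited by blocks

registers: 1536 blocks
shared memory: 38 blocks
warps: 64 blocks
blocks: 12 blocks

Answer: 12 blocks, 12 active warps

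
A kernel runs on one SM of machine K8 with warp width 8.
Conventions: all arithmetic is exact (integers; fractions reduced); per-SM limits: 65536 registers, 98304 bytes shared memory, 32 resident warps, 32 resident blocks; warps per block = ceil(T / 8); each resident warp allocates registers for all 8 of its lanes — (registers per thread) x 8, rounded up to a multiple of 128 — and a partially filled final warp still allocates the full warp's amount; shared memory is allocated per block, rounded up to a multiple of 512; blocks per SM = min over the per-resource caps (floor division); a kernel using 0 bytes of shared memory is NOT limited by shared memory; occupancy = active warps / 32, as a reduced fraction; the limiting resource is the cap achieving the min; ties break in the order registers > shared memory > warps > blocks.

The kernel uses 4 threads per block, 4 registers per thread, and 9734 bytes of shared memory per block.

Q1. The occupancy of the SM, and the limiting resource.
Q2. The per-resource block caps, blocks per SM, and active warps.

Answer: occupancy 9/32, limited by shared memory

registers: 512 blocks
shared memory: 9 blocks
warps: 32 blocks
blocks: 32 blocks

Answer: 9 blocks, 9 active warps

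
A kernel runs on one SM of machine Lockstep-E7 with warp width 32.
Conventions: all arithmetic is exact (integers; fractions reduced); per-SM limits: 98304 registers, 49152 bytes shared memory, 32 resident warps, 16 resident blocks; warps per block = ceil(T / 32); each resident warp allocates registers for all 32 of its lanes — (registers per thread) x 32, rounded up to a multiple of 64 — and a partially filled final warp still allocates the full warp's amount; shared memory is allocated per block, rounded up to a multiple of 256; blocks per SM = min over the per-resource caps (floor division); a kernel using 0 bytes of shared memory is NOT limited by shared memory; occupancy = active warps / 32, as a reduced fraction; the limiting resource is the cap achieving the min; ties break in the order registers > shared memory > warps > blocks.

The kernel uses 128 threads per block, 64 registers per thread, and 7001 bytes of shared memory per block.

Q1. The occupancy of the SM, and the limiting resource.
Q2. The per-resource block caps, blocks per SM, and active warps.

Answer: occupancy 3/4, limited by shared memory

registers: 12 blocks
shared memory: 6 blocks
warps: 8 blocks
blocks: 16 blocks

Answer: 6 blocks, 24 active warps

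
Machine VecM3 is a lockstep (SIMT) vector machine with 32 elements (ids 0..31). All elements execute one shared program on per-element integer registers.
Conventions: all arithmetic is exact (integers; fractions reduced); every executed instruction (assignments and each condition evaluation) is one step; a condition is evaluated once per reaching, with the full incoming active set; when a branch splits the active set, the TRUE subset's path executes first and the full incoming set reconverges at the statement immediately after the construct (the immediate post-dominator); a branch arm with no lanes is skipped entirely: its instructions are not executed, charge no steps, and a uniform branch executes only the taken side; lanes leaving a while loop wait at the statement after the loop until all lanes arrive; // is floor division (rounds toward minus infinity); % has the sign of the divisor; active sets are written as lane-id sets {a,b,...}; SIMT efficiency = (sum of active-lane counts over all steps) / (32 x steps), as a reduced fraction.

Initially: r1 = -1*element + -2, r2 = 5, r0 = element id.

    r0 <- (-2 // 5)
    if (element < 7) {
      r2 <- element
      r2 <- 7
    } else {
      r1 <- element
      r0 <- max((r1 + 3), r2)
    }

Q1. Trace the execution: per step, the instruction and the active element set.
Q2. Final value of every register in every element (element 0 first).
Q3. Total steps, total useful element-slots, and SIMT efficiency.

step 0: r0 <- (-2 // 5)              {0,1,2,3,4,5,6,7,8,9,10,11,12,13,14,15,16,17,18,19,20,21,22,23,24,25,26,27,28,29,30,31}
step 1: eval (element < 7)           {0,1,2,3,4,5,6,7,8,9,10,11,12,13,14,15,16,17,18,19,20,21,22,23,24,25,26,27,28,29,30,31}
step 2: r2 <- element                {0,1,2,3,4,5,6}
step 3: r2 <- 7                      {0,1,2,3,4,5,6}
step 4: r1 <- element                {7,8,9,10,11,12,13,14,15,16,17,18,19,20,21,22,23,24,25,26,27,28,29,30,31}
step 5: r0 <- max((r1 + 3), r2)      {7,8,9,10,11,12,13,14,15,16,17,18,19,20,21,22,23,24,25,26,27,28,29,30,31}

Answer: 6 steps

r1: -2,-3,-4,-5,-6,-7,-8,7,8,9,10,11,12,13,14,15,16,17,18,19,20,21,22,23,24,25,26,27,28,29,30,31
r2: 7,7,7,7,7,7,7,5,5,5,5,5,5,5,5,5,5,5,5,5,5,5,5,5,5,5,5,5,5,5,5,5
r0: -1,-1,-1,-1,-1,-1,-1,10,11,12,13,14,15,16,17,18,19,20,21,22,23,24,25,26,27,28,29,30,31,32,33,34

steps = 6; useful = 128; efficiency = 128/192 = 2/3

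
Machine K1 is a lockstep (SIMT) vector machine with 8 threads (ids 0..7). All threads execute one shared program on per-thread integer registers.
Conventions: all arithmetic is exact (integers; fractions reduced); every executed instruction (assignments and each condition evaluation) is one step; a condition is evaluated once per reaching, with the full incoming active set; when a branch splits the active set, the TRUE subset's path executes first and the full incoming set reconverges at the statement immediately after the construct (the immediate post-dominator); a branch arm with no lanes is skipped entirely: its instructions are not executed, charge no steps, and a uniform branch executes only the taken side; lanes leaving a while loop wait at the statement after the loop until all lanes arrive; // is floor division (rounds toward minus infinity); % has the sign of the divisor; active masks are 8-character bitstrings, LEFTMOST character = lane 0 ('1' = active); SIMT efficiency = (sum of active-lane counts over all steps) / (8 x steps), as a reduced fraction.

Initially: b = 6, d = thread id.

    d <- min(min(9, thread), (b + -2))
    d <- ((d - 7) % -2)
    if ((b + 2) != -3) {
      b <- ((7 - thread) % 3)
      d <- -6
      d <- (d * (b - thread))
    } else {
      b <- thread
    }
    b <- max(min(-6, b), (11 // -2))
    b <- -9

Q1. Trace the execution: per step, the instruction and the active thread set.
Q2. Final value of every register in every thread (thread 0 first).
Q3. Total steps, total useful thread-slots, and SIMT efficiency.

step 0: d <- min(min(9, thread), (b + -2)) 11111111
step 1: d <- ((d - 7) % -2)          11111111
step 2: eval ((b + 2) != -3)         11111111
step 3: b <- ((7 - thread) % 3)      11111111
step 4: d <- -6                      11111111
step 5: d <- (d * (b - thread))      11111111
step 6: b <- max(min(-6, b), (11 // -2)) 11111111
step 7: b <- -9                      11111111

Answer: 8 steps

b: -9,-9,-9,-9,-9,-9,-9,-9
d: -6,6,0,12,24,18,30,42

steps = 8; useful = 64; efficiency = 64/64 = 1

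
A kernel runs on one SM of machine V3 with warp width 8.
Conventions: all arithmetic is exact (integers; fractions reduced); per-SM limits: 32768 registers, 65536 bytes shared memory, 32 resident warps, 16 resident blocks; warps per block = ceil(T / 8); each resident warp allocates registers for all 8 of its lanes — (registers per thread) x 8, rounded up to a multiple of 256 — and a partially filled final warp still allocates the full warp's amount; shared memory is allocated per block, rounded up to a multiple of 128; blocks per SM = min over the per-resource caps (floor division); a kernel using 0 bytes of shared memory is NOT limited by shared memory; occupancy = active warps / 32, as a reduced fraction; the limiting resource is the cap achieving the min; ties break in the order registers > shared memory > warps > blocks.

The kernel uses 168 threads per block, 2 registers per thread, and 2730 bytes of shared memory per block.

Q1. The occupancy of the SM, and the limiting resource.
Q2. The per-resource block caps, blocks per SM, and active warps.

Answer: occupancy 21/32, limited by warps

registers: 6 blocks
shared memory: 23 blocks
warps: 1 block
blocks: 16 blocks

Answer: 1 block, 21 active warps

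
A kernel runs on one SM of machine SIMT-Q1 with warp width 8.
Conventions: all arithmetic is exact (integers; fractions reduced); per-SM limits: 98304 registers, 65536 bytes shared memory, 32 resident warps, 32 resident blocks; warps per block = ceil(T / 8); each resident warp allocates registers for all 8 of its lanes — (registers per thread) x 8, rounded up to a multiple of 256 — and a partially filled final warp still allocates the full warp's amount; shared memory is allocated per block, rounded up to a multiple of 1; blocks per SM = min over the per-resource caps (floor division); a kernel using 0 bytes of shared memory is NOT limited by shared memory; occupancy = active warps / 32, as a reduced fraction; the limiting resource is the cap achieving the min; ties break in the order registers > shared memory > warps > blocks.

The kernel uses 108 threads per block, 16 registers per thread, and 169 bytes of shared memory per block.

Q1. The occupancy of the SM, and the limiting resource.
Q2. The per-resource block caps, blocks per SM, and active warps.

Answer: occupancy 7/8, limited by warps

registers: 27 blocks
shared memory: 387 blocks
warps: 2 blocks
blocks: 32 blocks

Answer: 2 blocks, 28 active warps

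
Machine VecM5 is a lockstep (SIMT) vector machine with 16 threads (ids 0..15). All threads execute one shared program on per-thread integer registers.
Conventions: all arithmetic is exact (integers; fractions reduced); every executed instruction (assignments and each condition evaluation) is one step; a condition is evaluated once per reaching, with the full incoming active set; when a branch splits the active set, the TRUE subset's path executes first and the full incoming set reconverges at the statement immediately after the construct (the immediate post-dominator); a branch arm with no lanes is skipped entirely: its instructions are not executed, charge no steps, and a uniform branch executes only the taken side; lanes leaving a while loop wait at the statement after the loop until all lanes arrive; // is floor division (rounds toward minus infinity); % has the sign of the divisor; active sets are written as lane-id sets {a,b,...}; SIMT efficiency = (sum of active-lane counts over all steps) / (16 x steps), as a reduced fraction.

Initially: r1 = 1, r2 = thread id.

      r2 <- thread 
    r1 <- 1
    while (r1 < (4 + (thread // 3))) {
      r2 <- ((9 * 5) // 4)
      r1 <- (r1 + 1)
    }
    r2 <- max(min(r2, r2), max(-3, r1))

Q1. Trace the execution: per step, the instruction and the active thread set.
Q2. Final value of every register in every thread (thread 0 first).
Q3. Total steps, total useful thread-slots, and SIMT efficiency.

step 0: r2 <- thread                 {0,1,2,3,4,5,6,7,8,9,10,11,12,13,14,15}
step 1: r1 <- 1                      {0,1,2,3,4,5,6,7,8,9,10,11,12,13,14,15}
step 2: eval (r1 < (4 + (thread // 3))) {0,1,2,3,4,5,6,7,8,9,10,11,12,13,14,15}
step 3: r2 <- ((9 * 5) // 4)         {0,1,2,3,4,5,6,7,8,9,10,11,12,13,14,15}
step 4: r1 <- (r1 + 1)               {0,1,2,3,4,5,6,7,8,9,10,11,12,13,14,15}
step 5: eval (r1 < (4 + (thread // 3))) {0,1,2,3,4,5,6,7,8,9,10,11,12,13,14,15}
step 6: r2 <- ((9 * 5) // 4)         {0,1,2,3,4,5,6,7,8,9,10,11,12,13,14,15}
step 7: r1 <- (r1 + 1)               {0,1,2,3,4,5,6,7,8,9,10,11,12,13,14,15}
step 8: eval (r1 < (4 + (thread // 3))) {0,1,2,3,4,5,6,7,8,9,10,11,12,13,14,15}
step 9: r2 <- ((9 * 5) // 4)         {0,1,2,3,4,5,6,7,8,9,10,11,12,13,14,15}
step 10: r1 <- (r1 + 1)               {0,1,2,3,4,5,6,7,8,9,10,11,12,13,14,15}
step 11: eval (r1 < (4 + (thread // 3))) {0,1,2,3,4,5,6,7,8,9,10,11,12,13,14,15}
step 12: r2 <- ((9 * 5) // 4)         {3,4,5,6,7,8,9,10,11,12,13,14,15}
step 13: r1 <- (r1 + 1)               {3,4,5,6,7,8,9,10,11,12,13,14,15}
step 14: eval (r1 < (4 + (thread // 3))) {3,4,5,6,7,8,9,10,11,12,13,14,15}
step 15: r2 <- ((9 * 5) // 4)         {6,7,8,9,10,11,12,13,14,15}
step 16: r1 <- (r1 + 1)               {6,7,8,9,10,11,12,13,14,15}
step 17: eval (r1 < (4 + (thread // 3))) {6,7,8,9,10,11,12,13,14,15}
step 18: r2 <- ((9 * 5) // 4)         {9,10,11,12,13,14,15}
step 19: r1 <- (r1 + 1)               {9,10,11,12,13,14,15}
step 20: eval (r1 < (4 + (thread // 3))) {9,10,11,12,13,14,15}
step 21: r2 <- ((9 * 5) // 4)         {12,13,14,15}
step 22: r1 <- (r1 + 1)               {12,13,14,15}
step 23: eval (r1 < (4 + (thread // 3))) {12,13,14,15}
step 24: r2 <- ((9 * 5) // 4)         {15}
step 25: r1 <- (r1 + 1)               {15}
step 26: eval (r1 < (4 + (thread // 3))) {15}
step 27: r2 <- max(min(r2, r2), max(-3, r1)) {0,1,2,3,4,5,6,7,8,9,10,11,12,13,14,15}

Answer: 28 steps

r1: 4,4,4,5,5,5,6,6,6,7,7,7,8,8,8,9
r2: 11,11,11,11,11,11,11,11,11,11,11,11,11,11,11,11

steps = 28; useful = 313; efficiency = 313/448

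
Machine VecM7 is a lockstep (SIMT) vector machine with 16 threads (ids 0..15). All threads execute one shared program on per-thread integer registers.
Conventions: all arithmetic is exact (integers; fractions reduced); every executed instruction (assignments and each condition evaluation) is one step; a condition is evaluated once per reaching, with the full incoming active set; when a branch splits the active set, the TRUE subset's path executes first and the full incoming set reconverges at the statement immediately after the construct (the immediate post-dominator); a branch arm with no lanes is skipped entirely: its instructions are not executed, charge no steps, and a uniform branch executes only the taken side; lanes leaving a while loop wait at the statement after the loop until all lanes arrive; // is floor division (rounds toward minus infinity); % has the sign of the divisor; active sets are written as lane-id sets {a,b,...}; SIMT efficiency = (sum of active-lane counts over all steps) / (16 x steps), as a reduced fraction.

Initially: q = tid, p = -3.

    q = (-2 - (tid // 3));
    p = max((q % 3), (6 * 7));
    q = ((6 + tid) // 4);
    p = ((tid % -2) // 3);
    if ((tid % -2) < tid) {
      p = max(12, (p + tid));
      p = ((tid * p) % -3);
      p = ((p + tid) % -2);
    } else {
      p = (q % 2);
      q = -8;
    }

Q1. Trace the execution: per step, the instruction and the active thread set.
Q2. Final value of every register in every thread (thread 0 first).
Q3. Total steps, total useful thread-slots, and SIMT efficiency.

step 0: q <- (-2 - (tid // 3))       {0,1,2,3,4,5,6,7,8,9,10,11,12,13,14,15}
step 1: p <- max((q % 3), (6 * 7))   {0,1,2,3,4,5,6,7,8,9,10,11,12,13,14,15}
step 2: q <- ((6 + tid) // 4)        {0,1,2,3,4,5,6,7,8,9,10,11,12,13,14,15}
step 3: p <- ((tid % -2) // 3)       {0,1,2,3,4,5,6,7,8,9,10,11,12,13,14,15}
step 4: eval ((tid % -2) < tid)      {0,1,2,3,4,5,6,7,8,9,10,11,12,13,14,15}
step 5: p <- max(12, (p + tid))      {1,2,3,4,5,6,7,8,9,10,11,12,13,14,15}
step 6: p <- ((tid * p) % -3)        {1,2,3,4,5,6,7,8,9,10,11,12,13,14,15}
step 7: p <- ((p + tid) % -2)        {1,2,3,4,5,6,7,8,9,10,11,12,13,14,15}
step 8: p <- (q % 2)                 {0}
step 9: q <- -8                      {0}

Answer: 10 steps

q: -8,1,2,2,2,2,3,3,3,3,4,4,4,4,5,5
p: 1,-1,0,-1,0,-1,0,-1,0,-1,0,-1,0,-1,0,-1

steps = 10; useful = 127; efficiency = 127/160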